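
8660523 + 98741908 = 107402431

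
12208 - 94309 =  - 82101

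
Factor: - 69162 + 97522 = 2^3 * 5^1 * 709^1 = 28360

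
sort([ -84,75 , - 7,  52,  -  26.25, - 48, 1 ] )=[ - 84, - 48 ,-26.25, - 7, 1, 52,  75]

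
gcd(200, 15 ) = 5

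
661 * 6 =3966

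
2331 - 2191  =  140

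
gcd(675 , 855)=45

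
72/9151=72/9151= 0.01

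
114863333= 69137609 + 45725724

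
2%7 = 2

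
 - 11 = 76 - 87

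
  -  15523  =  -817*19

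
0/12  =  0=0.00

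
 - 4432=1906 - 6338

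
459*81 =37179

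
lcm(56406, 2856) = 225624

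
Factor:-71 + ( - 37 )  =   - 108 = - 2^2* 3^3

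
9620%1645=1395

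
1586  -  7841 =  - 6255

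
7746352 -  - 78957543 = 86703895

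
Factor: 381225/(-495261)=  - 575/747 = - 3^( - 2)*5^2*23^1*83^( - 1)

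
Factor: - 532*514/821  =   - 2^3* 7^1* 19^1 * 257^1*821^ ( - 1)  =  -  273448/821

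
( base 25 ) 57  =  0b10000100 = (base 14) 96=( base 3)11220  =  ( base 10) 132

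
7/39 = 7/39 = 0.18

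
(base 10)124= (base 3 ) 11121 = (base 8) 174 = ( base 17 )75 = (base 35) 3J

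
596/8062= 298/4031= 0.07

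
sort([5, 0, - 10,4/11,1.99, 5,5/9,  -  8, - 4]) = [ - 10, - 8 ,-4, 0, 4/11,  5/9,1.99, 5, 5]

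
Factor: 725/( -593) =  - 5^2*29^1*593^(  -  1)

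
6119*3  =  18357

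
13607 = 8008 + 5599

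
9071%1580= 1171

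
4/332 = 1/83 = 0.01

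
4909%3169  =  1740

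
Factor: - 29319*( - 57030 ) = 2^1*3^2*  5^1*29^1 * 337^1* 1901^1 = 1672062570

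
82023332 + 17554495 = 99577827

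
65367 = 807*81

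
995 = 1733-738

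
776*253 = 196328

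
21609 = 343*63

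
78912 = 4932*16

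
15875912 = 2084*7618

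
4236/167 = 25  +  61/167 = 25.37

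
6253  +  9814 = 16067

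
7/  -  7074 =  -1  +  7067/7074  =  -0.00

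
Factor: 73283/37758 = 2^(-1) * 3^ ( - 1)*19^2*31^( - 1) = 361/186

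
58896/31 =1899 + 27/31 = 1899.87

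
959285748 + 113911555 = 1073197303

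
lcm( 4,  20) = 20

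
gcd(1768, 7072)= 1768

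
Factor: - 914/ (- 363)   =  2^1 * 3^( - 1)*11^( - 2)*457^1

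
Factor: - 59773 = -7^1*8539^1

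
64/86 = 32/43 = 0.74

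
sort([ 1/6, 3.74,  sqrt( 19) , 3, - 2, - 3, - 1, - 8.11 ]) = [ - 8.11, - 3 , - 2, - 1, 1/6, 3,  3.74,sqrt ( 19)]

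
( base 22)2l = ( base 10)65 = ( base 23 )2j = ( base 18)3b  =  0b1000001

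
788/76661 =788/76661 = 0.01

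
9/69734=9/69734 = 0.00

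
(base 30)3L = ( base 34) 39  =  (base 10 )111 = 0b1101111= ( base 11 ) A1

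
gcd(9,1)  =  1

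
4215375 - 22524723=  - 18309348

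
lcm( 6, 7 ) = 42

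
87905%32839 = 22227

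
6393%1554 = 177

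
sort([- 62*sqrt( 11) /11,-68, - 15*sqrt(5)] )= [-68, - 15*sqrt( 5 ), - 62*sqrt(11) /11]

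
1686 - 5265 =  - 3579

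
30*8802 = 264060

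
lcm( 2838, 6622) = 19866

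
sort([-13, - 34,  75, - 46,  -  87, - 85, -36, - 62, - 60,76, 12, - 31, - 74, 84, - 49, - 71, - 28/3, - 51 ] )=[-87, - 85,-74,-71,-62,-60, - 51, - 49, - 46, - 36,- 34, - 31, - 13,-28/3,12,75 , 76,84 ]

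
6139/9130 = 6139/9130 =0.67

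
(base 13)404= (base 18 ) 21e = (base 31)lt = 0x2A8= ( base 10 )680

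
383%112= 47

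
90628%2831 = 36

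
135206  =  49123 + 86083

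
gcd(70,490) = 70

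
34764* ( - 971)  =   - 33755844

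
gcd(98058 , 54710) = 2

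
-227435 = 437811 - 665246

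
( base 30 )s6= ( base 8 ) 1516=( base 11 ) 6aa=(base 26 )16e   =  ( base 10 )846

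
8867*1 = 8867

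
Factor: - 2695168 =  - 2^13*7^1*47^1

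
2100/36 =58 + 1/3 = 58.33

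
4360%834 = 190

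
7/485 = 7/485 = 0.01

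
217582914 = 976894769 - 759311855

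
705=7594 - 6889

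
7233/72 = 100 + 11/24 = 100.46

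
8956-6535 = 2421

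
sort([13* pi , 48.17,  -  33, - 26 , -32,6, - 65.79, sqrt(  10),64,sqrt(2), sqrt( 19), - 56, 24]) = [-65.79 , - 56,  -  33,-32, -26, sqrt ( 2), sqrt (10),  sqrt( 19 ),6, 24 , 13*pi, 48.17,  64 ]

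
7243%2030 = 1153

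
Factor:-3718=-2^1*11^1*13^2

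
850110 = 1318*645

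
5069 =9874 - 4805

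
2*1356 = 2712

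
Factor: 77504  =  2^6*7^1 * 173^1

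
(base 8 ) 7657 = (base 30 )4dp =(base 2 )111110101111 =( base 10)4015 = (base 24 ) 6N7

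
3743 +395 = 4138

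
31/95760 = 31/95760=0.00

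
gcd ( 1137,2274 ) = 1137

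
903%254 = 141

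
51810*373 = 19325130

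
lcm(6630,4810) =245310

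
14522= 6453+8069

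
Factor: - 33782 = - 2^1*7^1*19^1*127^1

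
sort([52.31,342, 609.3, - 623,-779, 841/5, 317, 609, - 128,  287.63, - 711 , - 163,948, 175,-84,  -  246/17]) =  [ - 779, - 711, - 623, -163, - 128,- 84, - 246/17, 52.31,  841/5, 175, 287.63,317, 342, 609, 609.3,  948]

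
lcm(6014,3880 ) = 120280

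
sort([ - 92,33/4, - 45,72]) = [ - 92,  -  45, 33/4,72 ]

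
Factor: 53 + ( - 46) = 7=7^1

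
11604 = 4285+7319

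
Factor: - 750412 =-2^2*13^1*14431^1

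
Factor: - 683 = -683^1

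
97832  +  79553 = 177385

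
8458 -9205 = - 747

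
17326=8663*2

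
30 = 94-64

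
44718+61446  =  106164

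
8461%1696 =1677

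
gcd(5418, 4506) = 6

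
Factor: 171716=2^2*42929^1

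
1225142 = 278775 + 946367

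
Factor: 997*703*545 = 381985595 = 5^1 * 19^1*37^1*109^1*997^1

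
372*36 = 13392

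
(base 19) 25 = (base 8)53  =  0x2B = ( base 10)43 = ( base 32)1B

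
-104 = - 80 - 24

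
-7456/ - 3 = 2485 + 1/3 = 2485.33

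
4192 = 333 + 3859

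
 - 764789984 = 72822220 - 837612204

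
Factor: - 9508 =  - 2^2*2377^1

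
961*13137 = 12624657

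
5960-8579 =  - 2619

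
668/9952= 167/2488 = 0.07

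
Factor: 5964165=3^3*5^1*44179^1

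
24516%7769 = 1209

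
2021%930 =161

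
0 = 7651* 0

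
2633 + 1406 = 4039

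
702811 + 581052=1283863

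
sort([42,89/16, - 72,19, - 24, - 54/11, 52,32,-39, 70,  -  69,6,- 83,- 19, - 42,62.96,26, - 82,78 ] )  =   [  -  83, - 82,-72, - 69,- 42, - 39 , - 24, - 19, - 54/11, 89/16, 6, 19, 26,32,42 , 52,62.96,70,78]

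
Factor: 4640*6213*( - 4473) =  - 128949075360 =- 2^5*3^3*5^1*7^1 * 19^1*29^1*71^1*109^1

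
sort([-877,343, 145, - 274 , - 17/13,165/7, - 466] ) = [ - 877, - 466, - 274, - 17/13,165/7,  145, 343 ]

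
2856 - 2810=46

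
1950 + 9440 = 11390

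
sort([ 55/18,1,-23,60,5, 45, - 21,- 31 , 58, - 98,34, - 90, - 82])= [- 98, - 90, - 82, - 31,-23, - 21, 1, 55/18,5,34,  45,58 , 60]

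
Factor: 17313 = 3^1  *29^1* 199^1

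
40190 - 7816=32374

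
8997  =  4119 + 4878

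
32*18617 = 595744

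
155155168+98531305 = 253686473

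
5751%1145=26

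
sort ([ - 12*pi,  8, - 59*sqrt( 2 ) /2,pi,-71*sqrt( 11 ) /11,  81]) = [ - 59 * sqrt(2)/2, - 12 * pi, - 71*sqrt( 11) /11,  pi, 8,81 ]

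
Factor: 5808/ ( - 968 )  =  - 6 = - 2^1*3^1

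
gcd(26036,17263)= 283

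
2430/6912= 45/128=0.35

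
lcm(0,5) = 0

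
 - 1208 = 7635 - 8843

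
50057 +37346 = 87403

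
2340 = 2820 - 480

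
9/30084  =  3/10028 =0.00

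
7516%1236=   100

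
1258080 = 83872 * 15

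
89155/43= 2073 + 16/43= 2073.37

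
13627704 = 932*14622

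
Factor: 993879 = 3^2*110431^1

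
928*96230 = 89301440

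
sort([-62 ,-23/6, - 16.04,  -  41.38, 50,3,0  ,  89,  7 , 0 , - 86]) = [-86, - 62 ,-41.38,-16.04, - 23/6, 0 , 0, 3,7, 50,  89] 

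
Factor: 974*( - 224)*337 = -73525312 = - 2^6*7^1*337^1 * 487^1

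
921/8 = 115 + 1/8 = 115.12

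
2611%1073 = 465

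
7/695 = 7/695=   0.01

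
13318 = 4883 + 8435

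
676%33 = 16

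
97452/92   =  24363/23=1059.26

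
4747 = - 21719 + 26466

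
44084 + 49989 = 94073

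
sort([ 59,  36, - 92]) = [-92,36, 59] 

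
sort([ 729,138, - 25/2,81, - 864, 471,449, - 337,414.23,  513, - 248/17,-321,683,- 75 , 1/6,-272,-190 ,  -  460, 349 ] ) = [-864, - 460,  -  337 ,  -  321, - 272,-190, -75 , -248/17 , - 25/2,  1/6 , 81, 138, 349,  414.23,  449,471,  513,  683 , 729]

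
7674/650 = 11  +  262/325 = 11.81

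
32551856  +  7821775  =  40373631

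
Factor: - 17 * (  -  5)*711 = 60435  =  3^2*5^1*17^1*79^1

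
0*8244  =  0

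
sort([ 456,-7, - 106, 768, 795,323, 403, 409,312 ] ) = [ - 106, - 7 , 312,  323,403, 409,456,768, 795]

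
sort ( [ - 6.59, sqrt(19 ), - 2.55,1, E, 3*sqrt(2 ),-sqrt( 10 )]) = [  -  6.59, - sqrt (10), -2.55,1, E,3*sqrt( 2 ),sqrt (19) ]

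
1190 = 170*7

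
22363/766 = 22363/766 = 29.19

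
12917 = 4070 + 8847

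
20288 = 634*32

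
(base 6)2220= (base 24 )lc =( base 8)1004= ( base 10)516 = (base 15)246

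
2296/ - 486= - 1148/243= - 4.72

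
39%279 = 39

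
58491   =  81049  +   - 22558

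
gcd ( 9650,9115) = 5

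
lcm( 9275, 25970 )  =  129850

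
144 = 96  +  48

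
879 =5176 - 4297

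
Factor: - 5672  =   - 2^3 *709^1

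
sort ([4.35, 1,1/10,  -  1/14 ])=[ - 1/14, 1/10, 1 , 4.35] 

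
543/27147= 181/9049= 0.02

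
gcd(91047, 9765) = 93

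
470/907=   470/907= 0.52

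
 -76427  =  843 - 77270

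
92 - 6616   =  -6524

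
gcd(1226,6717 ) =1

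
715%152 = 107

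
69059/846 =69059/846 = 81.63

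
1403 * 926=1299178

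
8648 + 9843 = 18491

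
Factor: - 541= - 541^1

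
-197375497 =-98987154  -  98388343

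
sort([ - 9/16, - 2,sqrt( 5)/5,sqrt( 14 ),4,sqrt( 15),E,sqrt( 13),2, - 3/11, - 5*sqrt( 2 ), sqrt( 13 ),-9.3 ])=[  -  9.3 , - 5*sqrt( 2 ),-2,-9/16,-3/11,sqrt(5 ) /5,2 , E,sqrt( 13), sqrt( 13 ) , sqrt(14),sqrt( 15 ), 4] 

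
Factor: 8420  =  2^2*5^1*421^1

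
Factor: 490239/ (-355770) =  - 2^( -1 )*3^1*5^( - 1)*59^( -1 )*271^1  =  -  813/590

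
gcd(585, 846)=9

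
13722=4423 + 9299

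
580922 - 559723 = 21199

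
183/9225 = 61/3075 = 0.02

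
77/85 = 77/85 = 0.91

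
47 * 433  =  20351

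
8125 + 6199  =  14324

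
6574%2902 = 770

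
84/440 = 21/110 =0.19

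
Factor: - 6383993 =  - 7^1*11^1*17^1*4877^1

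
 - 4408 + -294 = -4702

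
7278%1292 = 818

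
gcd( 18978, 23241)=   3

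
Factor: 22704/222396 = 44/431 = 2^2 * 11^1 * 431^ (-1)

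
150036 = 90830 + 59206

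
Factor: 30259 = 30259^1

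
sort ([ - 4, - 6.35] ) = [ - 6.35, - 4 ]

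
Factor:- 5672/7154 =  - 2^2 * 7^( - 2 )*73^( - 1 )*709^1=-  2836/3577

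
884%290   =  14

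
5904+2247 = 8151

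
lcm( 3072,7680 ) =15360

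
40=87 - 47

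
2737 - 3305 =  - 568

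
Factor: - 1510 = - 2^1*5^1*151^1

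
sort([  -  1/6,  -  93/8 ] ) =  [ - 93/8, - 1/6 ] 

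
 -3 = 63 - 66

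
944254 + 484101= 1428355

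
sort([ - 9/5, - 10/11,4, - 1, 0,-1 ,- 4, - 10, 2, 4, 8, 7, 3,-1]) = [- 10, - 4, - 9/5, - 1, - 1, - 1,-10/11, 0, 2,3,4, 4, 7,8]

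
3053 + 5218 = 8271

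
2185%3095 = 2185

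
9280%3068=76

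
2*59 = 118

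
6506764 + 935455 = 7442219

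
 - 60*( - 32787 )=1967220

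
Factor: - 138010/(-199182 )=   185/267 = 3^( - 1)*5^1*37^1*89^( - 1) 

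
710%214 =68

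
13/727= 13/727 = 0.02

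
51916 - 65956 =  - 14040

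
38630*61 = 2356430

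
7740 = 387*20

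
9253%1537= 31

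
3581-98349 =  - 94768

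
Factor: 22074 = 2^1*3^1*13^1*283^1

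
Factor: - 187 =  - 11^1*17^1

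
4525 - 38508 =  - 33983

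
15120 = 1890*8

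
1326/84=221/14= 15.79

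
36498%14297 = 7904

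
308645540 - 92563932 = 216081608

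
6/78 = 1/13 = 0.08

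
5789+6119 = 11908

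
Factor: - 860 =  - 2^2*5^1*43^1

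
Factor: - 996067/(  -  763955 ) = 5^(  -  1)*152791^(-1)* 996067^1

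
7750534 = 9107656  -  1357122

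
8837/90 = 98+17/90 = 98.19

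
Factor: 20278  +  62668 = 2^1*67^1*619^1 = 82946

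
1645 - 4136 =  - 2491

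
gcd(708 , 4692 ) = 12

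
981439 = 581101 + 400338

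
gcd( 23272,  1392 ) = 8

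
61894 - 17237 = 44657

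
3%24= 3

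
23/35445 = 23/35445 = 0.00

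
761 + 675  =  1436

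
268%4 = 0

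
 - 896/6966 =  - 448/3483 = -0.13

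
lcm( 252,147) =1764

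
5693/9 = 632 + 5/9 = 632.56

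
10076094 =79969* 126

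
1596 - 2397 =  - 801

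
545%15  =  5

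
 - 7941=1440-9381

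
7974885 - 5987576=1987309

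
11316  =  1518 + 9798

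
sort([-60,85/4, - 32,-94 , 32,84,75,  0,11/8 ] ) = [ - 94,  -  60,- 32, 0, 11/8,85/4 , 32,75, 84 ] 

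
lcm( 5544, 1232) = 11088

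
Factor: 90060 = 2^2*3^1*5^1*19^1*79^1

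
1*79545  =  79545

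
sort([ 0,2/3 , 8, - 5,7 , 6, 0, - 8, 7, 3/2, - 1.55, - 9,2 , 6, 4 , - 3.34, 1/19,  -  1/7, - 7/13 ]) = [ - 9, - 8, - 5, - 3.34, - 1.55, - 7/13,- 1/7 , 0,0, 1/19, 2/3, 3/2, 2, 4,6, 6,7, 7,8]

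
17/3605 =17/3605 =0.00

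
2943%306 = 189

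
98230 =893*110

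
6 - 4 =2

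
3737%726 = 107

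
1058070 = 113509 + 944561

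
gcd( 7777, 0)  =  7777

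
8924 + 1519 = 10443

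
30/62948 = 15/31474=0.00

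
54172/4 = 13543 = 13543.00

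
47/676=47/676=0.07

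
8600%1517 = 1015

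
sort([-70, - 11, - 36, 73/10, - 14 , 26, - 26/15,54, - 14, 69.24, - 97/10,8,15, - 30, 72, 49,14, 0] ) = [ - 70, - 36,-30, - 14,-14, - 11, - 97/10, - 26/15,0,73/10,8, 14,  15, 26,49, 54,  69.24,72 ]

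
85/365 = 17/73 = 0.23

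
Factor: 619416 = 2^3*3^2 * 7^1 * 1229^1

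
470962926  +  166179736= 637142662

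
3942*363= 1430946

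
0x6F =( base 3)11010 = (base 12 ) 93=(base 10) 111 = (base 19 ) 5g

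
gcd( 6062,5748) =2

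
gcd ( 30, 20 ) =10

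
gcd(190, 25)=5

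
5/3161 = 5/3161= 0.00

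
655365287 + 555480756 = 1210846043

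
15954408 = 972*16414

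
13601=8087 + 5514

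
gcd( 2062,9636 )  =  2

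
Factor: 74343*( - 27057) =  - 3^2 * 29^1*311^1 * 24781^1 =- 2011498551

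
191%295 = 191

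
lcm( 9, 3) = 9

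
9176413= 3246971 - -5929442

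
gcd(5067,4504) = 563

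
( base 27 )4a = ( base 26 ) 4E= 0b1110110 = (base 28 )46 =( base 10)118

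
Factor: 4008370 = 2^1*5^1*400837^1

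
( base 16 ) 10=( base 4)100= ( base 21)g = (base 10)16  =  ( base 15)11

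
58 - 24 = 34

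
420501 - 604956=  - 184455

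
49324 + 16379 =65703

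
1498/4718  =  107/337 = 0.32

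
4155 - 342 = 3813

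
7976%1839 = 620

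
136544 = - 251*( - 544) 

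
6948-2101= 4847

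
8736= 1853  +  6883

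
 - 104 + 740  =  636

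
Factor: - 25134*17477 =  - 439266918 = -2^1*3^1*59^1 *71^1*17477^1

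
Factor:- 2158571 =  - 19^1*103^1*1103^1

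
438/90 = 73/15= 4.87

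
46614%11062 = 2366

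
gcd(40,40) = 40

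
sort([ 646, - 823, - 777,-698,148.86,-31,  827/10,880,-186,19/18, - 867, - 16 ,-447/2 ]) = [ - 867, - 823, - 777,  -  698 , - 447/2,-186,-31 , - 16,19/18,  827/10,148.86,646,880]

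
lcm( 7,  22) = 154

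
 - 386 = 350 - 736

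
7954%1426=824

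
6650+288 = 6938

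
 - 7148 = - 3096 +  - 4052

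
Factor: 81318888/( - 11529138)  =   - 2^2*3^1*7^1*17^1*157^( - 1 ) * 9491^1* 12239^( - 1 ) = - 13553148/1921523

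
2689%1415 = 1274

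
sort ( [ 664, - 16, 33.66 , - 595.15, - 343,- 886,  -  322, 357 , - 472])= [ - 886,- 595.15, - 472, - 343, - 322, - 16, 33.66,357 , 664 ]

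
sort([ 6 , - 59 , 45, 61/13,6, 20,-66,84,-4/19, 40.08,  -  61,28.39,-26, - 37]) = [ - 66, - 61,  -  59,  -  37, - 26,-4/19,61/13 , 6, 6, 20,28.39,40.08, 45 , 84]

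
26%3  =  2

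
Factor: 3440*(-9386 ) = -2^5*5^1 *13^1* 19^2 * 43^1 = - 32287840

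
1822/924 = 911/462 = 1.97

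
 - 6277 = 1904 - 8181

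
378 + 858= 1236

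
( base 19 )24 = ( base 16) 2A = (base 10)42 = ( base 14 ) 30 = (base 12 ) 36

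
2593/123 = 21 + 10/123  =  21.08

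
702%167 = 34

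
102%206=102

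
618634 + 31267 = 649901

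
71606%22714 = 3464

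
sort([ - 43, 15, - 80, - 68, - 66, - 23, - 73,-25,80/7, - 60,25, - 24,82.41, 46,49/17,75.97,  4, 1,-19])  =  [- 80,  -  73 , - 68,  -  66 , - 60, - 43, - 25, - 24, - 23, - 19, 1,49/17 , 4, 80/7 , 15, 25, 46 , 75.97, 82.41] 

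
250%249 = 1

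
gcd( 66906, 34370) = 14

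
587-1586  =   - 999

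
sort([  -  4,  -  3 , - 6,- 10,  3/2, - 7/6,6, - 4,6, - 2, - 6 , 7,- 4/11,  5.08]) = [-10,  -  6, - 6, - 4, - 4,  -  3, - 2, - 7/6,-4/11,3/2,5.08,6,6,7]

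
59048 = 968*61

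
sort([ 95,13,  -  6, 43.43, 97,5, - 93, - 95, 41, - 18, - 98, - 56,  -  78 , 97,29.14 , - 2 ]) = [ - 98,  -  95,-93, - 78, - 56, - 18, - 6, - 2, 5, 13, 29.14, 41,43.43, 95, 97, 97]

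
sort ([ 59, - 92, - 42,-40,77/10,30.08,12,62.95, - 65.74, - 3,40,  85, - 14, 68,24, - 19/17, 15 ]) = [ - 92,-65.74, - 42, - 40,- 14, -3, - 19/17,77/10,12,15,24,30.08,40,59 , 62.95,68,85 ] 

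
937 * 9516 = 8916492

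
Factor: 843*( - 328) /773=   -  276504/773  =  - 2^3*3^1*41^1*281^1*773^( - 1)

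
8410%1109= 647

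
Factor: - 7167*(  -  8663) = 3^1*2389^1*8663^1 =62087721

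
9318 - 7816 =1502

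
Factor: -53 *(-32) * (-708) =  -  2^7*3^1*53^1 * 59^1 = -  1200768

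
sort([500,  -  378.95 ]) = [-378.95, 500 ]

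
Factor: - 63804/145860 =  - 5^(  -  1)*11^ (-1 )*17^(  -  1)*409^1=-  409/935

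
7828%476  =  212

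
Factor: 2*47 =2^1*47^1 = 94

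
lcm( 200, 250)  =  1000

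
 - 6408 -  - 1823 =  - 4585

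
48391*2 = 96782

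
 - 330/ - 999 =110/333 = 0.33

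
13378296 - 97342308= - 83964012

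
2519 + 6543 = 9062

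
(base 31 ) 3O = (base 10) 117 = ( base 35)3c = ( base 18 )69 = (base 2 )1110101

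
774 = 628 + 146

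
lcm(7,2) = 14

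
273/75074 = 273/75074 = 0.00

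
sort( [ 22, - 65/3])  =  [ - 65/3, 22]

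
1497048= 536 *2793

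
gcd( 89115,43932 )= 3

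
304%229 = 75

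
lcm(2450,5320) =186200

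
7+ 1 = 8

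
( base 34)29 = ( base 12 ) 65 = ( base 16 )4d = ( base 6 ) 205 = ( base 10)77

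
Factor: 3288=2^3*3^1*137^1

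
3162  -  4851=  -1689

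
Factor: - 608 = - 2^5*19^1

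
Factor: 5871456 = 2^5*3^2*19^1 * 29^1 *37^1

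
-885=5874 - 6759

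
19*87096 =1654824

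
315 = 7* 45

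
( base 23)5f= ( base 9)154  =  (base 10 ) 130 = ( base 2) 10000010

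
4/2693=4/2693 = 0.00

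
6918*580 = 4012440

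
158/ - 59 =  - 3 + 19/59 = -  2.68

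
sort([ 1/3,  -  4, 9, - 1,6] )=[  -  4,  -  1,1/3,6, 9]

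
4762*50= 238100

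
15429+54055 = 69484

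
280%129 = 22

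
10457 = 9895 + 562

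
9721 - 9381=340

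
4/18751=4/18751 = 0.00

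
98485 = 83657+14828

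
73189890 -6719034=66470856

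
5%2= 1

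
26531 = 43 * 617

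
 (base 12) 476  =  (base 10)666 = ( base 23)15M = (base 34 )JK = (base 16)29a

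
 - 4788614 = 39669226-44457840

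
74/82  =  37/41 = 0.90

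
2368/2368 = 1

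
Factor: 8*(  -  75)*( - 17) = 10200 = 2^3*3^1*5^2*17^1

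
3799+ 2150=5949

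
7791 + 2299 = 10090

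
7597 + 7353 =14950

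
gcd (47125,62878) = 1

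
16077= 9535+6542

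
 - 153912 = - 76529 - 77383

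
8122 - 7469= 653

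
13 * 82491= 1072383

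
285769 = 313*913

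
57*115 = 6555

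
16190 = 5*3238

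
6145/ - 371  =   - 17 + 162/371 = - 16.56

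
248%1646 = 248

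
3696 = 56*66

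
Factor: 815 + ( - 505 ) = 310 = 2^1*5^1*31^1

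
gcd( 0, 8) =8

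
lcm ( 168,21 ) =168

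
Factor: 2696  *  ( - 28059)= - 75647064 = - 2^3*3^1*47^1*199^1*337^1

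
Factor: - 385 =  - 5^1* 7^1*11^1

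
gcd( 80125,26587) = 1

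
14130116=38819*364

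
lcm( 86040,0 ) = 0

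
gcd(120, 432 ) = 24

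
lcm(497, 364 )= 25844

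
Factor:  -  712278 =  - 2^1* 3^2*7^1*5653^1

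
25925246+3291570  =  29216816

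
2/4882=1/2441 = 0.00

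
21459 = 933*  23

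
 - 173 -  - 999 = 826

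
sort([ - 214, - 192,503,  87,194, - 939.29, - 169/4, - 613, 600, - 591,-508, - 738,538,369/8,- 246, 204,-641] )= [ - 939.29,  -  738, -641, - 613,- 591, - 508, - 246, - 214,  -  192,-169/4, 369/8,87 , 194,204,503,538, 600] 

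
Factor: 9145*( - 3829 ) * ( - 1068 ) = 2^2*3^1*5^1 *7^1*31^1*59^1*89^1 *547^1 = 37397306940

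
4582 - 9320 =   -  4738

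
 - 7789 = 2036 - 9825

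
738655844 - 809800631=-71144787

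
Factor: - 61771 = - 223^1*277^1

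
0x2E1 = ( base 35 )l2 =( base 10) 737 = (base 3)1000022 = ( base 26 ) 129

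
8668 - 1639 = 7029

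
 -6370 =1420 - 7790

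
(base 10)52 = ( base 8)64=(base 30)1M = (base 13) 40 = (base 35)1h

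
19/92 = 19/92 = 0.21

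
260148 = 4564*57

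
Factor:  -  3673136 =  - 2^4*173^1*1327^1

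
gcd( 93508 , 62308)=4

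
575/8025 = 23/321 = 0.07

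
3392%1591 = 210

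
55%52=3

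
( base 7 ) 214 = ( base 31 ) 3g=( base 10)109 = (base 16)6d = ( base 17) 67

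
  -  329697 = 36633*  ( - 9 )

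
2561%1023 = 515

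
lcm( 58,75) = 4350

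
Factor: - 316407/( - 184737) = 793/463 = 13^1*61^1*463^ ( - 1)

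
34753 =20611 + 14142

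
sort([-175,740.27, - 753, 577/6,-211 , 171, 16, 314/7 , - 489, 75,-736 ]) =[ - 753, - 736, - 489, - 211, - 175, 16, 314/7, 75, 577/6,171, 740.27 ] 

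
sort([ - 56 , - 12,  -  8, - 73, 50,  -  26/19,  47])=[ - 73, - 56, - 12, - 8, - 26/19,  47,50] 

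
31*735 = 22785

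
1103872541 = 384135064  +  719737477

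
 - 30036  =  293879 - 323915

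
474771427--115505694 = 590277121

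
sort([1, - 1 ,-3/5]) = [ - 1,-3/5 , 1]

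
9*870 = 7830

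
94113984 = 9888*9518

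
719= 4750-4031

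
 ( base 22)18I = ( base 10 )678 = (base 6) 3050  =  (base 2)1010100110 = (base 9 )833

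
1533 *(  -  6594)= - 10108602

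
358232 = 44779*8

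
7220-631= 6589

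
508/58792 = 127/14698=0.01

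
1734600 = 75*23128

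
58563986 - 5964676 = 52599310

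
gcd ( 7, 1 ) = 1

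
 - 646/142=  -  323/71 = - 4.55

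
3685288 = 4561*808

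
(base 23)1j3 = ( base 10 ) 969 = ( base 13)597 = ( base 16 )3C9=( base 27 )18O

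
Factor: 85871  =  43^1 * 1997^1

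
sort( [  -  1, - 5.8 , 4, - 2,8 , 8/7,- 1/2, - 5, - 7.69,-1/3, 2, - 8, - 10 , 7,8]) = [ - 10,-8,- 7.69,-5.8,  -  5,-2, - 1, - 1/2,-1/3, 8/7,  2, 4, 7 , 8,  8 ]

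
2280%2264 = 16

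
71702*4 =286808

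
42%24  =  18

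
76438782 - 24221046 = 52217736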